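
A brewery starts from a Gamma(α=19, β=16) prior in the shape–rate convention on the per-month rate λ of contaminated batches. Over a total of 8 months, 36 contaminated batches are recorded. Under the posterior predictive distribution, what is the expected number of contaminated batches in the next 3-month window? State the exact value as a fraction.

Total count 36 over total exposure 8 months.
By Gamma–Poisson conjugacy, the posterior is Gamma(α + Σx, β + Σt) = Gamma(19 + 36, 16 + 8) = Gamma(55, 24).
Predictive mean over a 3-month window = T·E[λ|data] = 3·55/24 = 55/8.

55/8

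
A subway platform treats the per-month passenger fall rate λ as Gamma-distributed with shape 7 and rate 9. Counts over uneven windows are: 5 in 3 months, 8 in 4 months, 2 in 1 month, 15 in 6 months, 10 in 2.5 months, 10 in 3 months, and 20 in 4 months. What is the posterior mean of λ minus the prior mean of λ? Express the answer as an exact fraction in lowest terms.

Total count: 5 + 8 + 2 + 15 + 10 + 10 + 20 = 70.
Total exposure: 3 + 4 + 1 + 6 + 2.5 + 3 + 4 = 23.5 months.
Gamma(α, β) with Poisson data over total exposure Σt gives posterior Gamma(α+Σx, β+Σt) = Gamma(77, 65/2).
Posterior mean = 77/(65/2) = 154/65; prior mean = 7/9 = 7/9. Difference = 154/65 − 7/9 = 931/585.

931/585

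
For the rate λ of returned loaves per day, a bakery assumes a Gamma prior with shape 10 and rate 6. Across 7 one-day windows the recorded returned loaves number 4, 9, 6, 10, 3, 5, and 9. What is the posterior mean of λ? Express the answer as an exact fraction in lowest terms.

Total count: 4 + 9 + 6 + 10 + 3 + 5 + 9 = 46.
Total exposure: 7 days.
Gamma(α, β) with Poisson data over total exposure Σt gives posterior Gamma(α+Σx, β+Σt) = Gamma(56, 13).
Posterior mean = α'/β' = 56/13.

56/13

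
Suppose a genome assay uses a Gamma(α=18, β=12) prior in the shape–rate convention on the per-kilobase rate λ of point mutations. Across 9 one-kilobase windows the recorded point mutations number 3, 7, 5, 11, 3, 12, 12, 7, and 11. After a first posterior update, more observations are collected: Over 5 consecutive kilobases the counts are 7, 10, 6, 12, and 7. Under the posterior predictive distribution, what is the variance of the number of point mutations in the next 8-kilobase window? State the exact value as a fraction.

8908/169

Total count: 3 + 7 + 5 + 11 + 3 + 12 + 12 + 7 + 11 = 71.
Total exposure: 9 kilobases.
After the first batch: Gamma(18 + 71, 12 + 9) = Gamma(89, 21).
Total count: 7 + 10 + 6 + 12 + 7 = 42.
Total exposure: 5 kilobases.
After the second batch: Gamma(89 + 42, 21 + 5) = Gamma(131, 26).
The posterior predictive for a window of length T is Negative Binomial with variance T·α'·(β'+T)/β'² = 8·131·34/676 = 8908/169.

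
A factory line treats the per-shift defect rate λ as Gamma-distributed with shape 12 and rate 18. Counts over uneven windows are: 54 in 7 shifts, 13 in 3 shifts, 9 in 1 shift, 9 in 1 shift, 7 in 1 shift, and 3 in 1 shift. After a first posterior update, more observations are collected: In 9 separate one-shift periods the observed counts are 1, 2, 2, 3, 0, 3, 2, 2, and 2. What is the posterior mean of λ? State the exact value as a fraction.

124/41

Total count: 54 + 13 + 9 + 9 + 7 + 3 = 95.
Total exposure: 7 + 3 + 1 + 1 + 1 + 1 = 14 shifts.
After the first batch: Gamma(12 + 95, 18 + 14) = Gamma(107, 32).
Total count: 1 + 2 + 2 + 3 + 0 + 3 + 2 + 2 + 2 = 17.
Total exposure: 9 shifts.
After the second batch: Gamma(107 + 17, 32 + 9) = Gamma(124, 41).
Posterior mean = α'/β' = 124/41.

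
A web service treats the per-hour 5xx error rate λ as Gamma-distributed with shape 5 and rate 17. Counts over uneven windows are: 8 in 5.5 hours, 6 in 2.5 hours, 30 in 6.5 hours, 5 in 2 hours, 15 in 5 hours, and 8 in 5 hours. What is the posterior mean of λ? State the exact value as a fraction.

154/87

Total count: 8 + 6 + 30 + 5 + 15 + 8 = 72.
Total exposure: 5.5 + 2.5 + 6.5 + 2 + 5 + 5 = 26.5 hours.
Conjugate update: add total count to the shape and total exposure to the rate, giving Gamma(77, 87/2).
Posterior mean = α'/β' = 77/(87/2) = 154/87.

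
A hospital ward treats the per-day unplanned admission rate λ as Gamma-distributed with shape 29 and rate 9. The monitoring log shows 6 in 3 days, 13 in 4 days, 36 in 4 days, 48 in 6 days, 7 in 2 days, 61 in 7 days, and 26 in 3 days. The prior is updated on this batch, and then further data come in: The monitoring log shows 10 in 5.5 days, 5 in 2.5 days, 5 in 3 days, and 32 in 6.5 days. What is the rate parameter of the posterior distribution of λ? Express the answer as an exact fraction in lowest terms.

Total count: 6 + 13 + 36 + 48 + 7 + 61 + 26 = 197.
Total exposure: 3 + 4 + 4 + 6 + 2 + 7 + 3 = 29 days.
After the first batch: Gamma(29 + 197, 9 + 29) = Gamma(226, 38).
Total count: 10 + 5 + 5 + 32 = 52.
Total exposure: 5.5 + 2.5 + 3 + 6.5 = 17.5 days.
After the second batch: Gamma(226 + 52, 38 + 17.5) = Gamma(278, 111/2).

111/2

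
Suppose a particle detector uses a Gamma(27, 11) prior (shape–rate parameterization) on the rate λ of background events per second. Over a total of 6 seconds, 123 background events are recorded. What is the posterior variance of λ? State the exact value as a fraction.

Total count 123 over total exposure 6 seconds.
By Gamma–Poisson conjugacy, the posterior is Gamma(α + Σx, β + Σt) = Gamma(27 + 123, 11 + 6) = Gamma(150, 17).
Posterior variance = α'/β'² = 150/289.

150/289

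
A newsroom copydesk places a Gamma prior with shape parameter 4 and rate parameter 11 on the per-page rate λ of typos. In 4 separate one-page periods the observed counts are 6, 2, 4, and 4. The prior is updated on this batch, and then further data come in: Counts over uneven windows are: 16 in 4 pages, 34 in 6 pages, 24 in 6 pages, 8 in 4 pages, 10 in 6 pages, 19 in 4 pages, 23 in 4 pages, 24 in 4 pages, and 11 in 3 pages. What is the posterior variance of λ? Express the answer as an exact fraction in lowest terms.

Total count: 6 + 2 + 4 + 4 = 16.
Total exposure: 4 pages.
After the first batch: Gamma(4 + 16, 11 + 4) = Gamma(20, 15).
Total count: 16 + 34 + 24 + 8 + 10 + 19 + 23 + 24 + 11 = 169.
Total exposure: 4 + 6 + 6 + 4 + 6 + 4 + 4 + 4 + 3 = 41 pages.
After the second batch: Gamma(20 + 169, 15 + 41) = Gamma(189, 56).
Posterior variance = α'/β'² = 189/3136 = 27/448.

27/448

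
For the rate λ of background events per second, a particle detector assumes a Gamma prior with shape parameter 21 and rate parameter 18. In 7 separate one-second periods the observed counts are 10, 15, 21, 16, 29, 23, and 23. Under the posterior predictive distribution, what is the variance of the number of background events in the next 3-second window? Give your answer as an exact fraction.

Total count: 10 + 15 + 21 + 16 + 29 + 23 + 23 = 137.
Total exposure: 7 seconds.
Gamma(α, β) with Poisson data over total exposure Σt gives posterior Gamma(α+Σx, β+Σt) = Gamma(158, 25).
The posterior predictive for a window of length T is Negative Binomial with variance T·α'·(β'+T)/β'² = 3·158·28/625 = 13272/625.

13272/625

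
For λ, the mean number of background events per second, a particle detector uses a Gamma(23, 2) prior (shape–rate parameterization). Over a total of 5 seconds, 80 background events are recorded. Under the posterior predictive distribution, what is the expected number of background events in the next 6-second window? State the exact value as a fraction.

Total count 80 over total exposure 5 seconds.
Conjugate update: add total count to the shape and total exposure to the rate, giving Gamma(103, 7).
Predictive mean over a 6-second window = T·E[λ|data] = 6·103/7 = 618/7.

618/7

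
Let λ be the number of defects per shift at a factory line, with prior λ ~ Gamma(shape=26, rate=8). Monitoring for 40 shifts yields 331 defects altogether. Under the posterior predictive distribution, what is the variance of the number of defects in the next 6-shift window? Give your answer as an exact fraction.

3213/64

Total count 331 over total exposure 40 shifts.
By Gamma–Poisson conjugacy, the posterior is Gamma(α + Σx, β + Σt) = Gamma(26 + 331, 8 + 40) = Gamma(357, 48).
The posterior predictive for a window of length T is Negative Binomial with variance T·α'·(β'+T)/β'² = 6·357·54/2304 = 3213/64.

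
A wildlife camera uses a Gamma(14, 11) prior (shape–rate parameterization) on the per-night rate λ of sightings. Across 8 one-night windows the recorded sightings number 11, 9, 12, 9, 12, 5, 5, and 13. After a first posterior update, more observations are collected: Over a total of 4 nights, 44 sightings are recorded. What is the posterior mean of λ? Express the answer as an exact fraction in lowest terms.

134/23

Total count: 11 + 9 + 12 + 9 + 12 + 5 + 5 + 13 = 76.
Total exposure: 8 nights.
After the first batch: Gamma(14 + 76, 11 + 8) = Gamma(90, 19).
Total count 44 over total exposure 4 nights.
After the second batch: Gamma(90 + 44, 19 + 4) = Gamma(134, 23).
Posterior mean = α'/β' = 134/23.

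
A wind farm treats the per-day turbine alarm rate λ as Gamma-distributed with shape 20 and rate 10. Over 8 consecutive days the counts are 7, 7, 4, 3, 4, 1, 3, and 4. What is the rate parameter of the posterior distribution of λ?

18

Total count: 7 + 7 + 4 + 3 + 4 + 1 + 3 + 4 = 33.
Total exposure: 8 days.
Conjugate update: add total count to the shape and total exposure to the rate, giving Gamma(53, 18).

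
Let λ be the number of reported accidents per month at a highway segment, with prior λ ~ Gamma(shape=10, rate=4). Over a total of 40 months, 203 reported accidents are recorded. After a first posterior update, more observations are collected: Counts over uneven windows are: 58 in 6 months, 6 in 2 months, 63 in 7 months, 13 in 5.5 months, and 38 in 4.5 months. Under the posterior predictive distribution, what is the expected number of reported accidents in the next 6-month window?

Total count 203 over total exposure 40 months.
After the first batch: Gamma(10 + 203, 4 + 40) = Gamma(213, 44).
Total count: 58 + 6 + 63 + 13 + 38 = 178.
Total exposure: 6 + 2 + 7 + 5.5 + 4.5 = 25 months.
After the second batch: Gamma(213 + 178, 44 + 25) = Gamma(391, 69).
Predictive mean over a 6-month window = T·E[λ|data] = 6·391/69 = 34.

34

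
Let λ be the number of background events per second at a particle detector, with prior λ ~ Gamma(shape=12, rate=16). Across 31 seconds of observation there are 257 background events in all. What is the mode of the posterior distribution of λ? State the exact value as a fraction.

Total count 257 over total exposure 31 seconds.
Gamma(α, β) with Poisson data over total exposure Σt gives posterior Gamma(α+Σx, β+Σt) = Gamma(269, 47).
Posterior mode = (α'−1)/β' = 268/47.

268/47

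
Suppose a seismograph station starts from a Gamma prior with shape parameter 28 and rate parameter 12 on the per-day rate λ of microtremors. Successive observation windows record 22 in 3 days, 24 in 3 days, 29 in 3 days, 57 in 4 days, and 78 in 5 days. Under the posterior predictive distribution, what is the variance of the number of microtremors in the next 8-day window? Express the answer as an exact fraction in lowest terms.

18088/225

Total count: 22 + 24 + 29 + 57 + 78 = 210.
Total exposure: 3 + 3 + 3 + 4 + 5 = 18 days.
The Gamma prior is conjugate for the Poisson rate, so λ | data ~ Gamma(28+210, 12+18) = Gamma(238, 30).
The posterior predictive for a window of length T is Negative Binomial with variance T·α'·(β'+T)/β'² = 8·238·38/900 = 18088/225.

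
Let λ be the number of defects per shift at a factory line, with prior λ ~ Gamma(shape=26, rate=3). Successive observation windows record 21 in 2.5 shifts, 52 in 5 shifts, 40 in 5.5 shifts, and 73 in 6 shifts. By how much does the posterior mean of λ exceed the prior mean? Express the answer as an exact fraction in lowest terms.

32/33

Total count: 21 + 52 + 40 + 73 = 186.
Total exposure: 2.5 + 5 + 5.5 + 6 = 19 shifts.
By Gamma–Poisson conjugacy, the posterior is Gamma(α + Σx, β + Σt) = Gamma(26 + 186, 3 + 19) = Gamma(212, 22).
Posterior mean = 212/22 = 106/11; prior mean = 26/3 = 26/3. Difference = 106/11 − 26/3 = 32/33.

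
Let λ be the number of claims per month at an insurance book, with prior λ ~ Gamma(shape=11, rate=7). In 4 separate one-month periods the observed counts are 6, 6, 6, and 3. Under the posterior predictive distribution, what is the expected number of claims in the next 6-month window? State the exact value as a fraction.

192/11

Total count: 6 + 6 + 6 + 3 = 21.
Total exposure: 4 months.
Gamma(α, β) with Poisson data over total exposure Σt gives posterior Gamma(α+Σx, β+Σt) = Gamma(32, 11).
Predictive mean over a 6-month window = T·E[λ|data] = 6·32/11 = 192/11.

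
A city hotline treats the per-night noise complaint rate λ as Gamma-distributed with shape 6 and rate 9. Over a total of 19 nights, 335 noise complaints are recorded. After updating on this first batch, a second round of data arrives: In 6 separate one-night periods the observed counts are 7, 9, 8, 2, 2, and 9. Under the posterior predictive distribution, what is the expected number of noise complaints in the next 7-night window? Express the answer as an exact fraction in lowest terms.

1323/17

Total count 335 over total exposure 19 nights.
After the first batch: Gamma(6 + 335, 9 + 19) = Gamma(341, 28).
Total count: 7 + 9 + 8 + 2 + 2 + 9 = 37.
Total exposure: 6 nights.
After the second batch: Gamma(341 + 37, 28 + 6) = Gamma(378, 34).
Predictive mean over a 7-night window = T·E[λ|data] = 7·378/34 = 1323/17.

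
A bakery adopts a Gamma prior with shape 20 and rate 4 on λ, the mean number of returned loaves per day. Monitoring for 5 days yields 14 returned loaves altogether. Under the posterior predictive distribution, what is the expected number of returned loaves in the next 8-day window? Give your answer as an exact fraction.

Total count 14 over total exposure 5 days.
Conjugate update: add total count to the shape and total exposure to the rate, giving Gamma(34, 9).
Predictive mean over an 8-day window = T·E[λ|data] = 8·34/9 = 272/9.

272/9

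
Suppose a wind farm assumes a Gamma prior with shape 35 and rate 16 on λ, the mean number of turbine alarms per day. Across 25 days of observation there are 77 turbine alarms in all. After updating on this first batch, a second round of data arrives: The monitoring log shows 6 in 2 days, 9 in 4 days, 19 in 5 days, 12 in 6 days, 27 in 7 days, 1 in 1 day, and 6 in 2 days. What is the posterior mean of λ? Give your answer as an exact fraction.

Total count 77 over total exposure 25 days.
After the first batch: Gamma(35 + 77, 16 + 25) = Gamma(112, 41).
Total count: 6 + 9 + 19 + 12 + 27 + 1 + 6 = 80.
Total exposure: 2 + 4 + 5 + 6 + 7 + 1 + 2 = 27 days.
After the second batch: Gamma(112 + 80, 41 + 27) = Gamma(192, 68).
Posterior mean = α'/β' = 192/68 = 48/17.

48/17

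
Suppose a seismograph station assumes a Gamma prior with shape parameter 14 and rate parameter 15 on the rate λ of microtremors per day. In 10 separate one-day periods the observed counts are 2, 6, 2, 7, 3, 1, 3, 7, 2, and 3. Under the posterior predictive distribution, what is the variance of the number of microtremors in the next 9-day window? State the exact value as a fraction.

612/25

Total count: 2 + 6 + 2 + 7 + 3 + 1 + 3 + 7 + 2 + 3 = 36.
Total exposure: 10 days.
The Gamma prior is conjugate for the Poisson rate, so λ | data ~ Gamma(14+36, 15+10) = Gamma(50, 25).
The posterior predictive for a window of length T is Negative Binomial with variance T·α'·(β'+T)/β'² = 9·50·34/625 = 612/25.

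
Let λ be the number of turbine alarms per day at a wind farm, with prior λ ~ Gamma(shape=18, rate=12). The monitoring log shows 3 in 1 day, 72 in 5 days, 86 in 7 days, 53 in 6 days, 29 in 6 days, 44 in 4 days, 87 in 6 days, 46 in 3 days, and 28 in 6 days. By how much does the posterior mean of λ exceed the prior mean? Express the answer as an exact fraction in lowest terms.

Total count: 3 + 72 + 86 + 53 + 29 + 44 + 87 + 46 + 28 = 448.
Total exposure: 1 + 5 + 7 + 6 + 6 + 4 + 6 + 3 + 6 = 44 days.
Conjugate update: add total count to the shape and total exposure to the rate, giving Gamma(466, 56).
Posterior mean = 466/56 = 233/28; prior mean = 18/12 = 3/2. Difference = 233/28 − 3/2 = 191/28.

191/28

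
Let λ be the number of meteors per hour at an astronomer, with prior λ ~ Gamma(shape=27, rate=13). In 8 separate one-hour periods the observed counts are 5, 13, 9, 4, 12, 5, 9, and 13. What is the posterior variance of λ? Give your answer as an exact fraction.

Total count: 5 + 13 + 9 + 4 + 12 + 5 + 9 + 13 = 70.
Total exposure: 8 hours.
Gamma(α, β) with Poisson data over total exposure Σt gives posterior Gamma(α+Σx, β+Σt) = Gamma(97, 21).
Posterior variance = α'/β'² = 97/441.

97/441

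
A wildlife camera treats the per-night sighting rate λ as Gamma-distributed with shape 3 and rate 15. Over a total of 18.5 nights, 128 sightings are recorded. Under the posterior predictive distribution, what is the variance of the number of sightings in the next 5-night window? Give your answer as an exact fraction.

Total count 128 over total exposure 18.5 nights.
Gamma(α, β) with Poisson data over total exposure Σt gives posterior Gamma(α+Σx, β+Σt) = Gamma(131, 67/2).
The posterior predictive for a window of length T is Negative Binomial with variance T·α'·(β'+T)/β'² = 5·131·(77/2)/(4489/4) = 100870/4489.

100870/4489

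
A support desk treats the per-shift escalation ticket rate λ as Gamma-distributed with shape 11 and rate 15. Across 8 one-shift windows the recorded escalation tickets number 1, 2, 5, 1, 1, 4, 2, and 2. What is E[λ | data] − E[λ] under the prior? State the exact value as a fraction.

Total count: 1 + 2 + 5 + 1 + 1 + 4 + 2 + 2 = 18.
Total exposure: 8 shifts.
By Gamma–Poisson conjugacy, the posterior is Gamma(α + Σx, β + Σt) = Gamma(11 + 18, 15 + 8) = Gamma(29, 23).
Posterior mean = 29/23 = 29/23; prior mean = 11/15 = 11/15. Difference = 29/23 − 11/15 = 182/345.

182/345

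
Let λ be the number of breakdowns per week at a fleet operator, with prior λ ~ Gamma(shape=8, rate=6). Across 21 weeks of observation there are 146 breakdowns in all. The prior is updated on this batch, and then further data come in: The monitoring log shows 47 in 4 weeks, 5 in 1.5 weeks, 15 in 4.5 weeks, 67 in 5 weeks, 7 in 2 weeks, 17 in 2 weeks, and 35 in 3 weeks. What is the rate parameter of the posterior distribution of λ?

49

Total count 146 over total exposure 21 weeks.
After the first batch: Gamma(8 + 146, 6 + 21) = Gamma(154, 27).
Total count: 47 + 5 + 15 + 67 + 7 + 17 + 35 = 193.
Total exposure: 4 + 1.5 + 4.5 + 5 + 2 + 2 + 3 = 22 weeks.
After the second batch: Gamma(154 + 193, 27 + 22) = Gamma(347, 49).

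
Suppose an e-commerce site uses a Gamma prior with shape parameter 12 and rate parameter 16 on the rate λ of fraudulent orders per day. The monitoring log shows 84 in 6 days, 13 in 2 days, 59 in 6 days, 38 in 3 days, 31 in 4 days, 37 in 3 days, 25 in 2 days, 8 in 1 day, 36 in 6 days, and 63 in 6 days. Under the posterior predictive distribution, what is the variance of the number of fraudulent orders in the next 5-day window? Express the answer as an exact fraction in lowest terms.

Total count: 84 + 13 + 59 + 38 + 31 + 37 + 25 + 8 + 36 + 63 = 394.
Total exposure: 6 + 2 + 6 + 3 + 4 + 3 + 2 + 1 + 6 + 6 = 39 days.
Gamma(α, β) with Poisson data over total exposure Σt gives posterior Gamma(α+Σx, β+Σt) = Gamma(406, 55).
The posterior predictive for a window of length T is Negative Binomial with variance T·α'·(β'+T)/β'² = 5·406·60/3025 = 4872/121.

4872/121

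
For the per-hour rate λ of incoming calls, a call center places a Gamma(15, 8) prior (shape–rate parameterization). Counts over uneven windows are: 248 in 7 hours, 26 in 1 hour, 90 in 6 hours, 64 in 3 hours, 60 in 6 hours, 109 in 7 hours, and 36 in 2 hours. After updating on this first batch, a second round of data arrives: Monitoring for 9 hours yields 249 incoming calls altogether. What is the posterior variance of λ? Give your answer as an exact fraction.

897/2401

Total count: 248 + 26 + 90 + 64 + 60 + 109 + 36 = 633.
Total exposure: 7 + 1 + 6 + 3 + 6 + 7 + 2 = 32 hours.
After the first batch: Gamma(15 + 633, 8 + 32) = Gamma(648, 40).
Total count 249 over total exposure 9 hours.
After the second batch: Gamma(648 + 249, 40 + 9) = Gamma(897, 49).
Posterior variance = α'/β'² = 897/2401.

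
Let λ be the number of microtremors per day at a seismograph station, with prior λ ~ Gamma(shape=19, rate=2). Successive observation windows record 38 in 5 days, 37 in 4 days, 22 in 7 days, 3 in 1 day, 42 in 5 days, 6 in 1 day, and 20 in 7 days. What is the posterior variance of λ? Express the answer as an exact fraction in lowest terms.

187/1024

Total count: 38 + 37 + 22 + 3 + 42 + 6 + 20 = 168.
Total exposure: 5 + 4 + 7 + 1 + 5 + 1 + 7 = 30 days.
By Gamma–Poisson conjugacy, the posterior is Gamma(α + Σx, β + Σt) = Gamma(19 + 168, 2 + 30) = Gamma(187, 32).
Posterior variance = α'/β'² = 187/1024.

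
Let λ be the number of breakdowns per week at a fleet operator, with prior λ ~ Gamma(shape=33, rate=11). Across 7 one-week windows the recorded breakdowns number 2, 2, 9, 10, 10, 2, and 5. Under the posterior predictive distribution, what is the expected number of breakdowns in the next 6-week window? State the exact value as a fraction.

73/3

Total count: 2 + 2 + 9 + 10 + 10 + 2 + 5 = 40.
Total exposure: 7 weeks.
By Gamma–Poisson conjugacy, the posterior is Gamma(α + Σx, β + Σt) = Gamma(33 + 40, 11 + 7) = Gamma(73, 18).
Predictive mean over a 6-week window = T·E[λ|data] = 6·73/18 = 73/3.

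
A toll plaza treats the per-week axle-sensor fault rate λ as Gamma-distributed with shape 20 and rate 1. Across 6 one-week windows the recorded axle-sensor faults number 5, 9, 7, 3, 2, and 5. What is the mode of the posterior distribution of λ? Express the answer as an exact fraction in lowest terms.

50/7

Total count: 5 + 9 + 7 + 3 + 2 + 5 = 31.
Total exposure: 6 weeks.
By Gamma–Poisson conjugacy, the posterior is Gamma(α + Σx, β + Σt) = Gamma(20 + 31, 1 + 6) = Gamma(51, 7).
Posterior mode = (α'−1)/β' = 50/7.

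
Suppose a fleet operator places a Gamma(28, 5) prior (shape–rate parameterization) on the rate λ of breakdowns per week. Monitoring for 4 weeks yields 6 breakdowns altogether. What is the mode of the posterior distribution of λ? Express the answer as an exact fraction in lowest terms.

Total count 6 over total exposure 4 weeks.
By Gamma–Poisson conjugacy, the posterior is Gamma(α + Σx, β + Σt) = Gamma(28 + 6, 5 + 4) = Gamma(34, 9).
Posterior mode = (α'−1)/β' = 33/9 = 11/3.

11/3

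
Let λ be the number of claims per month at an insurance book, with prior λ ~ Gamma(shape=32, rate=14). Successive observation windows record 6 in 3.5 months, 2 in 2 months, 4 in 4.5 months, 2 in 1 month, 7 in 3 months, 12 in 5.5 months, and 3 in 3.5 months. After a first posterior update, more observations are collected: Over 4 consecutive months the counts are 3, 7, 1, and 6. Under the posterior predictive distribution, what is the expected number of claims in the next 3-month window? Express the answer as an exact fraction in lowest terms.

255/41

Total count: 6 + 2 + 4 + 2 + 7 + 12 + 3 = 36.
Total exposure: 3.5 + 2 + 4.5 + 1 + 3 + 5.5 + 3.5 = 23 months.
After the first batch: Gamma(32 + 36, 14 + 23) = Gamma(68, 37).
Total count: 3 + 7 + 1 + 6 = 17.
Total exposure: 4 months.
After the second batch: Gamma(68 + 17, 37 + 4) = Gamma(85, 41).
Predictive mean over a 3-month window = T·E[λ|data] = 3·85/41 = 255/41.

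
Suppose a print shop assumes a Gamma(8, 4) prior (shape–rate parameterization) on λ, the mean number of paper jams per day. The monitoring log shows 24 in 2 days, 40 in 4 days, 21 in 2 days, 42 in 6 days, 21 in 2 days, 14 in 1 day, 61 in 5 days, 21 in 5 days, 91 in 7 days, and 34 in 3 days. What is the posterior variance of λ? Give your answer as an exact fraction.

Total count: 24 + 40 + 21 + 42 + 21 + 14 + 61 + 21 + 91 + 34 = 369.
Total exposure: 2 + 4 + 2 + 6 + 2 + 1 + 5 + 5 + 7 + 3 = 37 days.
Posterior: α' = 8 + 369 = 377, β' = 4 + 37 = 41.
Posterior variance = α'/β'² = 377/1681.

377/1681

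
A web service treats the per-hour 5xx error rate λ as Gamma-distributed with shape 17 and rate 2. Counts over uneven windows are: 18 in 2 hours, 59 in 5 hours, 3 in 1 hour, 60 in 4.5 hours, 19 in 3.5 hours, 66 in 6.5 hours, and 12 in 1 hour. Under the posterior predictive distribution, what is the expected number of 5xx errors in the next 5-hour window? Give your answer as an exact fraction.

Total count: 18 + 59 + 3 + 60 + 19 + 66 + 12 = 237.
Total exposure: 2 + 5 + 1 + 4.5 + 3.5 + 6.5 + 1 = 23.5 hours.
Gamma(α, β) with Poisson data over total exposure Σt gives posterior Gamma(α+Σx, β+Σt) = Gamma(254, 51/2).
Predictive mean over a 5-hour window = T·E[λ|data] = 5·254/(51/2) = 2540/51.

2540/51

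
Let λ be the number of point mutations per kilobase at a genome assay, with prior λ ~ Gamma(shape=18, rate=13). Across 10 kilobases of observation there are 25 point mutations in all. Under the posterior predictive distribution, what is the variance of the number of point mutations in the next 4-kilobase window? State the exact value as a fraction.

Total count 25 over total exposure 10 kilobases.
Gamma(α, β) with Poisson data over total exposure Σt gives posterior Gamma(α+Σx, β+Σt) = Gamma(43, 23).
The posterior predictive for a window of length T is Negative Binomial with variance T·α'·(β'+T)/β'² = 4·43·27/529 = 4644/529.

4644/529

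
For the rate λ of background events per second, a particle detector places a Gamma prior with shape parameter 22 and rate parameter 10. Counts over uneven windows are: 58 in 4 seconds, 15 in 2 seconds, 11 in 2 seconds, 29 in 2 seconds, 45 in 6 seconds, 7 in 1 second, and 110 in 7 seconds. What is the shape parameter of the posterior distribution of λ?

297

Total count: 58 + 15 + 11 + 29 + 45 + 7 + 110 = 275.
Total exposure: 4 + 2 + 2 + 2 + 6 + 1 + 7 = 24 seconds.
Conjugate update: add total count to the shape and total exposure to the rate, giving Gamma(297, 34).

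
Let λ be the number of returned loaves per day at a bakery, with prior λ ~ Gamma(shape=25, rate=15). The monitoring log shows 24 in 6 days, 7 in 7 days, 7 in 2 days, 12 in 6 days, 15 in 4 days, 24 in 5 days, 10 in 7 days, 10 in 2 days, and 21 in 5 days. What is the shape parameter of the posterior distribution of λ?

Total count: 24 + 7 + 7 + 12 + 15 + 24 + 10 + 10 + 21 = 130.
Total exposure: 6 + 7 + 2 + 6 + 4 + 5 + 7 + 2 + 5 = 44 days.
Posterior: α' = 25 + 130 = 155, β' = 15 + 44 = 59.

155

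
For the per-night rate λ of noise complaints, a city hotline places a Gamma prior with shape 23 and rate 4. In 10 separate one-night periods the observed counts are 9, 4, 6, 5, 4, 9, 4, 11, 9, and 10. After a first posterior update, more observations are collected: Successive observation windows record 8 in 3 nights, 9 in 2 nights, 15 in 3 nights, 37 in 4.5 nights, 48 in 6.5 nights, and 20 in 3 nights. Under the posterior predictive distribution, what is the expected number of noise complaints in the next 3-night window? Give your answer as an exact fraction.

77/4

Total count: 9 + 4 + 6 + 5 + 4 + 9 + 4 + 11 + 9 + 10 = 71.
Total exposure: 10 nights.
After the first batch: Gamma(23 + 71, 4 + 10) = Gamma(94, 14).
Total count: 8 + 9 + 15 + 37 + 48 + 20 = 137.
Total exposure: 3 + 2 + 3 + 4.5 + 6.5 + 3 = 22 nights.
After the second batch: Gamma(94 + 137, 14 + 22) = Gamma(231, 36).
Predictive mean over a 3-night window = T·E[λ|data] = 3·231/36 = 77/4.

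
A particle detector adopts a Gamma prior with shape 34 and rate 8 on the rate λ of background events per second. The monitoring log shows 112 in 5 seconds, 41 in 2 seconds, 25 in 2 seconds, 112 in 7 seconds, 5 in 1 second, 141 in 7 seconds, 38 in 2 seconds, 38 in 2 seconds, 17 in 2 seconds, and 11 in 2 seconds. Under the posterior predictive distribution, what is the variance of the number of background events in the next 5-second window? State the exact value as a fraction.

2583/32

Total count: 112 + 41 + 25 + 112 + 5 + 141 + 38 + 38 + 17 + 11 = 540.
Total exposure: 5 + 2 + 2 + 7 + 1 + 7 + 2 + 2 + 2 + 2 = 32 seconds.
Conjugate update: add total count to the shape and total exposure to the rate, giving Gamma(574, 40).
The posterior predictive for a window of length T is Negative Binomial with variance T·α'·(β'+T)/β'² = 5·574·45/1600 = 2583/32.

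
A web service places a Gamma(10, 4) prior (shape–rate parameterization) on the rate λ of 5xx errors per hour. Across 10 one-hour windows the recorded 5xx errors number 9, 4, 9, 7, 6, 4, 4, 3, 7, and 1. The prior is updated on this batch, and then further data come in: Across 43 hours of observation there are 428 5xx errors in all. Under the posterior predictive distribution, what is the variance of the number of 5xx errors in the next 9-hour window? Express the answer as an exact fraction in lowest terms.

Total count: 9 + 4 + 9 + 7 + 6 + 4 + 4 + 3 + 7 + 1 = 54.
Total exposure: 10 hours.
After the first batch: Gamma(10 + 54, 4 + 10) = Gamma(64, 14).
Total count 428 over total exposure 43 hours.
After the second batch: Gamma(64 + 428, 14 + 43) = Gamma(492, 57).
The posterior predictive for a window of length T is Negative Binomial with variance T·α'·(β'+T)/β'² = 9·492·66/3249 = 32472/361.

32472/361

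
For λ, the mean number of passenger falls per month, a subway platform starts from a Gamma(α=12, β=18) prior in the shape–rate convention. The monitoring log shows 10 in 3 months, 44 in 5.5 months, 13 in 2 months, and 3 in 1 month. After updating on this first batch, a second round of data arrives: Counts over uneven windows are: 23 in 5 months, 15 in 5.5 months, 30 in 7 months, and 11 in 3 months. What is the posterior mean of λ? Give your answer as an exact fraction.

161/50

Total count: 10 + 44 + 13 + 3 = 70.
Total exposure: 3 + 5.5 + 2 + 1 = 11.5 months.
After the first batch: Gamma(12 + 70, 18 + 11.5) = Gamma(82, 59/2).
Total count: 23 + 15 + 30 + 11 = 79.
Total exposure: 5 + 5.5 + 7 + 3 = 20.5 months.
After the second batch: Gamma(82 + 79, 59/2 + 20.5) = Gamma(161, 50).
Posterior mean = α'/β' = 161/50.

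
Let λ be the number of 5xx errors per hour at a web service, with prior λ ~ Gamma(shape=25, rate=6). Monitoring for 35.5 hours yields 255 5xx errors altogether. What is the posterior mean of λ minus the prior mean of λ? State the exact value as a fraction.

Total count 255 over total exposure 35.5 hours.
Posterior: α' = 25 + 255 = 280, β' = 6 + 35.5 = 83/2.
Posterior mean = 280/(83/2) = 560/83; prior mean = 25/6 = 25/6. Difference = 560/83 − 25/6 = 1285/498.

1285/498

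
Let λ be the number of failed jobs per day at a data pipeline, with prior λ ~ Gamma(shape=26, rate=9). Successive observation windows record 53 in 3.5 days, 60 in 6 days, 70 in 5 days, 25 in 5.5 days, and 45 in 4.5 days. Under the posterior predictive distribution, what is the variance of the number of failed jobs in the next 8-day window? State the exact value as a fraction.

Total count: 53 + 60 + 70 + 25 + 45 = 253.
Total exposure: 3.5 + 6 + 5 + 5.5 + 4.5 = 24.5 days.
The Gamma prior is conjugate for the Poisson rate, so λ | data ~ Gamma(26+253, 9+24.5) = Gamma(279, 67/2).
The posterior predictive for a window of length T is Negative Binomial with variance T·α'·(β'+T)/β'² = 8·279·(83/2)/(4489/4) = 370512/4489.

370512/4489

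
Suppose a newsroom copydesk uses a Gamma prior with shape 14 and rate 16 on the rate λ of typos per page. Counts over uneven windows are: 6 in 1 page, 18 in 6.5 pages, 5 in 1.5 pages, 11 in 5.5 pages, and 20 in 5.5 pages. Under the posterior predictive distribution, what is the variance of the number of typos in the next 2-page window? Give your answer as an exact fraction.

703/162

Total count: 6 + 18 + 5 + 11 + 20 = 60.
Total exposure: 1 + 6.5 + 1.5 + 5.5 + 5.5 = 20 pages.
Conjugate update: add total count to the shape and total exposure to the rate, giving Gamma(74, 36).
The posterior predictive for a window of length T is Negative Binomial with variance T·α'·(β'+T)/β'² = 2·74·38/1296 = 703/162.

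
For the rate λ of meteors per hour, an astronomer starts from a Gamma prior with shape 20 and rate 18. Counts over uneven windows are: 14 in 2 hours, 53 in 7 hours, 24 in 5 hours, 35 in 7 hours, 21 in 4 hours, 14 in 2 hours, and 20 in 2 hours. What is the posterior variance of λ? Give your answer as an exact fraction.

Total count: 14 + 53 + 24 + 35 + 21 + 14 + 20 = 181.
Total exposure: 2 + 7 + 5 + 7 + 4 + 2 + 2 = 29 hours.
By Gamma–Poisson conjugacy, the posterior is Gamma(α + Σx, β + Σt) = Gamma(20 + 181, 18 + 29) = Gamma(201, 47).
Posterior variance = α'/β'² = 201/2209.

201/2209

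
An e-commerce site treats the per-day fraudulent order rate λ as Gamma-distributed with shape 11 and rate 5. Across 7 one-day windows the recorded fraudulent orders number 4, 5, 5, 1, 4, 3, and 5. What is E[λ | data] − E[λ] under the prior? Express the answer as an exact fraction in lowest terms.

Total count: 4 + 5 + 5 + 1 + 4 + 3 + 5 = 27.
Total exposure: 7 days.
Gamma(α, β) with Poisson data over total exposure Σt gives posterior Gamma(α+Σx, β+Σt) = Gamma(38, 12).
Posterior mean = 38/12 = 19/6; prior mean = 11/5 = 11/5. Difference = 19/6 − 11/5 = 29/30.

29/30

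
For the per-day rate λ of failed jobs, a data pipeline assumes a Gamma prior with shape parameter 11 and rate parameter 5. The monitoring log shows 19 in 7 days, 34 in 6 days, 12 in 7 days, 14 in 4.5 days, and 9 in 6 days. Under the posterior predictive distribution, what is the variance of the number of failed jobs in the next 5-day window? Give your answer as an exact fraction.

80190/5041

Total count: 19 + 34 + 12 + 14 + 9 = 88.
Total exposure: 7 + 6 + 7 + 4.5 + 6 = 30.5 days.
Gamma(α, β) with Poisson data over total exposure Σt gives posterior Gamma(α+Σx, β+Σt) = Gamma(99, 71/2).
The posterior predictive for a window of length T is Negative Binomial with variance T·α'·(β'+T)/β'² = 5·99·(81/2)/(5041/4) = 80190/5041.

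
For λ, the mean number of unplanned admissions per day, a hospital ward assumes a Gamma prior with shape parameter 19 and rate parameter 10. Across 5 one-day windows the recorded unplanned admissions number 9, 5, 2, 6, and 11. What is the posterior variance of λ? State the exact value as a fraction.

Total count: 9 + 5 + 2 + 6 + 11 = 33.
Total exposure: 5 days.
Posterior: α' = 19 + 33 = 52, β' = 10 + 5 = 15.
Posterior variance = α'/β'² = 52/225.

52/225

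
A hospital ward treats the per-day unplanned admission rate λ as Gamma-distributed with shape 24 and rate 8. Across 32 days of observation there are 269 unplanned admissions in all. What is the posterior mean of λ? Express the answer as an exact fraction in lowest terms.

293/40

Total count 269 over total exposure 32 days.
Gamma(α, β) with Poisson data over total exposure Σt gives posterior Gamma(α+Σx, β+Σt) = Gamma(293, 40).
Posterior mean = α'/β' = 293/40.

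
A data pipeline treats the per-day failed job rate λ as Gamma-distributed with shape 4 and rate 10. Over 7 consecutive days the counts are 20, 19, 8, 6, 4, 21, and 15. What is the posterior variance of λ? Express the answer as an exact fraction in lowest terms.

Total count: 20 + 19 + 8 + 6 + 4 + 21 + 15 = 93.
Total exposure: 7 days.
Posterior: α' = 4 + 93 = 97, β' = 10 + 7 = 17.
Posterior variance = α'/β'² = 97/289.

97/289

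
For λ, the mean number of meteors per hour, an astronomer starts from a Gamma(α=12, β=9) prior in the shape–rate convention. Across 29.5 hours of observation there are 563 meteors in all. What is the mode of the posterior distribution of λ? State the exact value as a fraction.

164/11

Total count 563 over total exposure 29.5 hours.
Posterior: α' = 12 + 563 = 575, β' = 9 + 29.5 = 77/2.
Posterior mode = (α'−1)/β' = 574/(77/2) = 164/11.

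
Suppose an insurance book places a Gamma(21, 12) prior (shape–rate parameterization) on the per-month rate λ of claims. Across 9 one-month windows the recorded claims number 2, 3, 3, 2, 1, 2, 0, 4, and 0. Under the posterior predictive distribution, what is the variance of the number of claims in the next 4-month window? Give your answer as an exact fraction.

3800/441

Total count: 2 + 3 + 3 + 2 + 1 + 2 + 0 + 4 + 0 = 17.
Total exposure: 9 months.
Conjugate update: add total count to the shape and total exposure to the rate, giving Gamma(38, 21).
The posterior predictive for a window of length T is Negative Binomial with variance T·α'·(β'+T)/β'² = 4·38·25/441 = 3800/441.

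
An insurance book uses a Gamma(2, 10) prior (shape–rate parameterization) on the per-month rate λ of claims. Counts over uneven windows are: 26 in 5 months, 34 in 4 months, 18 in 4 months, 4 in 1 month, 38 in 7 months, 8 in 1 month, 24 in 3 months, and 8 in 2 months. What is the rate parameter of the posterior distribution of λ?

Total count: 26 + 34 + 18 + 4 + 38 + 8 + 24 + 8 = 160.
Total exposure: 5 + 4 + 4 + 1 + 7 + 1 + 3 + 2 = 27 months.
Conjugate update: add total count to the shape and total exposure to the rate, giving Gamma(162, 37).

37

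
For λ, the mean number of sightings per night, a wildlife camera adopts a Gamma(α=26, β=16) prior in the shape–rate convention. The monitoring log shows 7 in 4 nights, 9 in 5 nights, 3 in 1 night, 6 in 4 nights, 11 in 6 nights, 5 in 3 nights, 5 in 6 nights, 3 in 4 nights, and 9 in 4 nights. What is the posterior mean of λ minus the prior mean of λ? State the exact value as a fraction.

-17/424

Total count: 7 + 9 + 3 + 6 + 11 + 5 + 5 + 3 + 9 = 58.
Total exposure: 4 + 5 + 1 + 4 + 6 + 3 + 6 + 4 + 4 = 37 nights.
The Gamma prior is conjugate for the Poisson rate, so λ | data ~ Gamma(26+58, 16+37) = Gamma(84, 53).
Posterior mean = 84/53 = 84/53; prior mean = 26/16 = 13/8. Difference = 84/53 − 13/8 = -17/424.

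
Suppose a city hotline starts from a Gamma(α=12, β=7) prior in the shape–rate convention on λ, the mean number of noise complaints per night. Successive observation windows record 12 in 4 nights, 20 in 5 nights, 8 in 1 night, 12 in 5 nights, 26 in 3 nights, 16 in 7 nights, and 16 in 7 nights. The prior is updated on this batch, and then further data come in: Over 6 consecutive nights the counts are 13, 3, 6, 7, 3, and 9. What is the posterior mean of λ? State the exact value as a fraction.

163/45

Total count: 12 + 20 + 8 + 12 + 26 + 16 + 16 = 110.
Total exposure: 4 + 5 + 1 + 5 + 3 + 7 + 7 = 32 nights.
After the first batch: Gamma(12 + 110, 7 + 32) = Gamma(122, 39).
Total count: 13 + 3 + 6 + 7 + 3 + 9 = 41.
Total exposure: 6 nights.
After the second batch: Gamma(122 + 41, 39 + 6) = Gamma(163, 45).
Posterior mean = α'/β' = 163/45.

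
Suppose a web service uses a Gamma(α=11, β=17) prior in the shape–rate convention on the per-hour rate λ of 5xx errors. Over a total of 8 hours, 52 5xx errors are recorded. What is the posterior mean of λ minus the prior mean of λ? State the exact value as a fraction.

Total count 52 over total exposure 8 hours.
The Gamma prior is conjugate for the Poisson rate, so λ | data ~ Gamma(11+52, 17+8) = Gamma(63, 25).
Posterior mean = 63/25 = 63/25; prior mean = 11/17 = 11/17. Difference = 63/25 − 11/17 = 796/425.

796/425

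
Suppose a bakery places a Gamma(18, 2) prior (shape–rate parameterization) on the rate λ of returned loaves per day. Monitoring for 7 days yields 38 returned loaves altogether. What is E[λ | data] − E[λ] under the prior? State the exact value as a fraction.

Total count 38 over total exposure 7 days.
Gamma(α, β) with Poisson data over total exposure Σt gives posterior Gamma(α+Σx, β+Σt) = Gamma(56, 9).
Posterior mean = 56/9 = 56/9; prior mean = 18/2 = 9. Difference = 56/9 − 9 = -25/9.

-25/9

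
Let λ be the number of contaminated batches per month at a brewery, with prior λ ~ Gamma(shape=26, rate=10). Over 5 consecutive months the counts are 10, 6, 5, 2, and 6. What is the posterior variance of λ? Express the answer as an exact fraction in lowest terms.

Total count: 10 + 6 + 5 + 2 + 6 = 29.
Total exposure: 5 months.
The Gamma prior is conjugate for the Poisson rate, so λ | data ~ Gamma(26+29, 10+5) = Gamma(55, 15).
Posterior variance = α'/β'² = 55/225 = 11/45.

11/45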